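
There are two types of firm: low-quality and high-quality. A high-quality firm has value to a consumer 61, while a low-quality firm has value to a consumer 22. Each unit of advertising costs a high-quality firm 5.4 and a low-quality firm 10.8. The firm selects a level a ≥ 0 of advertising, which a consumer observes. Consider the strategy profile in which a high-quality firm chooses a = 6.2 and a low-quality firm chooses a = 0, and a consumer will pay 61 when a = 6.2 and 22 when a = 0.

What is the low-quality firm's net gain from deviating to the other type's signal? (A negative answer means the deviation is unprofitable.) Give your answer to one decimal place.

Playing a = 0 the low-quality firm receives 22.
Deviating to a = 6.2 brings payment 61 at cost 10.8 × 6.2 = 66.96, netting -5.96.
Gain from deviating: -5.96 − 22 = -27.96, i.e. -28.0 to one decimal place.
The gain is negative, so the low-quality type's incentive-compatibility constraint is satisfied.

-28.0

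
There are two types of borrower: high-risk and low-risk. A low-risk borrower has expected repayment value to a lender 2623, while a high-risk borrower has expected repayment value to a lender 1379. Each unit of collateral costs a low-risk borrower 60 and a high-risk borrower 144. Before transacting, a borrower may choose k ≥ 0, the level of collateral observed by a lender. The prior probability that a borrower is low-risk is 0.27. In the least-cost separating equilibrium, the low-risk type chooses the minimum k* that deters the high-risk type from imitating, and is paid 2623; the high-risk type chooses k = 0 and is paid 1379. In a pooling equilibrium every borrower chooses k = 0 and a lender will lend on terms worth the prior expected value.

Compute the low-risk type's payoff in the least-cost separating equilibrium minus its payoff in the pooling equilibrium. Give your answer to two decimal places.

Least-cost separating signal: k* solves 1379 = 2623 − 144·k*, so k* = (2623 − 1379)/144 ≈ 8.6389.
Low-risk type's separating payoff: 2623 − 60 × k* = 2623 − 60 × (2623 − 1379)/144 = 2623 − 74640/144 ≈ 2104.6667.
Pooling payoff: 0.27 × 2623 + 0.73 × 1379 = 1714.88.
Difference: 2104.6667 − 1714.88 = 389.7867, i.e. 389.79 to two decimal places.
The low-risk type prefers to separate.

389.79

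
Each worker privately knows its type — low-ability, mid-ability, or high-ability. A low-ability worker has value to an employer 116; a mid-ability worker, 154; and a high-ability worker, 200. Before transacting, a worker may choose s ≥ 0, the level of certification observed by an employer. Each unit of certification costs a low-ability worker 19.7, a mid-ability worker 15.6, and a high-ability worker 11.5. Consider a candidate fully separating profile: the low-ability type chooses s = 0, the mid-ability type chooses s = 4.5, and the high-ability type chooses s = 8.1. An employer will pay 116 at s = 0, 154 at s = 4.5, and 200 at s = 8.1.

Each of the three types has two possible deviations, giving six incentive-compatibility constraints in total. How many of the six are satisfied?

Low-ability (own payoff 116): to s=4.5 gives 154 − 19.7×4.5 = 65.35 → no gain ✓; to s=8.1 gives 200 − 19.7×8.1 = 40.43 → no gain ✓.
Mid-ability (own payoff 154 − 15.6×4.5 = 83.8): to s=0 gives 116 → profitable ✗; to s=8.1 gives 200 − 15.6×8.1 = 73.64 → no gain ✓.
High-ability (own payoff 200 − 11.5×8.1 = 106.85): to s=0 gives 116 → profitable ✗; to s=4.5 gives 154 − 11.5×4.5 = 102.25 → no gain ✓.
4 of the 6 constraints hold; not an equilibrium.

4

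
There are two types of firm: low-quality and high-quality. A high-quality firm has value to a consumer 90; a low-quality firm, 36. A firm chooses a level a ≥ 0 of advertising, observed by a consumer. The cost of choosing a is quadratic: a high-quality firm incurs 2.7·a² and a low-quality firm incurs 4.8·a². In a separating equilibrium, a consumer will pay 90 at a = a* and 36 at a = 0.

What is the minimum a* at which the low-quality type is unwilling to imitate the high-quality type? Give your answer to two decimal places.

3.35

The low-quality type at a = 0 receives 36; imitating at a* yields 90 − 4.8·a*².
Indifference: 36 = 90 − 4.8·a*², so a*² = (90 − 36) / 4.8 = 11.25.
a* = √11.25 ≈ 3.35.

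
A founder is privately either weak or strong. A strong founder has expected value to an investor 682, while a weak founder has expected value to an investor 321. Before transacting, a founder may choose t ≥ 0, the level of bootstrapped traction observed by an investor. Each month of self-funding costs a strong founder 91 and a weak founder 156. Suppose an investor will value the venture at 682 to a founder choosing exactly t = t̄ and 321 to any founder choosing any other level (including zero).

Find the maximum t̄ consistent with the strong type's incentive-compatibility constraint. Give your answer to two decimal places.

Choosing t̄ yields the strong type 682 − 91·t̄; choosing zero yields 321.
The strong type is indifferent at 682 − 91·t̄ = 321, i.e. t̄ = (682 − 321) / 91 ≈ 3.97.
For any t̄ above 3.97 the strong type would rather pool at zero, so separation collapses.

3.97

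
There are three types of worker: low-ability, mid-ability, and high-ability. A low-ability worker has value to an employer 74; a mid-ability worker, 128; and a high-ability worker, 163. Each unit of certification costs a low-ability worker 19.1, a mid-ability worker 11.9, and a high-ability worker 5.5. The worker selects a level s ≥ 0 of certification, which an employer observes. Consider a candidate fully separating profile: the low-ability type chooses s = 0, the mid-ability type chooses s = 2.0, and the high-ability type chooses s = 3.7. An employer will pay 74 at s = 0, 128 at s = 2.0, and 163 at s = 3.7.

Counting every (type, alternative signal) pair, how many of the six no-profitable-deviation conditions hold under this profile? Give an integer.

3

High-ability (own payoff 163 − 5.5×3.7 = 142.65): to s=0 gives 74 → no gain ✓; to s=2.0 gives 128 − 5.5×2.0 = 117 → no gain ✓.
Low-ability (own payoff 74): to s=2.0 gives 128 − 19.1×2.0 = 89.8 → profitable ✗; to s=3.7 gives 163 − 19.1×3.7 = 92.33 → profitable ✗.
Mid-ability (own payoff 128 − 11.9×2.0 = 104.2): to s=0 gives 74 → no gain ✓; to s=3.7 gives 163 − 11.9×3.7 = 118.97 → profitable ✗.
3 of the 6 constraints hold; not an equilibrium.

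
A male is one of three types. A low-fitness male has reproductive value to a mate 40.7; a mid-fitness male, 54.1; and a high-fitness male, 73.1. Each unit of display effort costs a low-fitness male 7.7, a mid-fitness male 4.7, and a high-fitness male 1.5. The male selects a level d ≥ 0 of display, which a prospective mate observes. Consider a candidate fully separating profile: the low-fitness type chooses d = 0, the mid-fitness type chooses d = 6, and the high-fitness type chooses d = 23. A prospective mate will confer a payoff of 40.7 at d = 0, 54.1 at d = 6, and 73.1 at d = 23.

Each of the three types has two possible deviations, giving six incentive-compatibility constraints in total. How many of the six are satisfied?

3

Low-fitness (own payoff 40.7): to d=6 gives 54.1 − 7.7×6 = 7.9 → no gain ✓; to d=23 gives 73.1 − 7.7×23 = -104 → no gain ✓.
Mid-fitness (own payoff 54.1 − 4.7×6 = 25.9): to d=0 gives 40.7 → profitable ✗; to d=23 gives 73.1 − 4.7×23 = -35 → no gain ✓.
High-fitness (own payoff 73.1 − 1.5×23 = 38.6): to d=0 gives 40.7 → profitable ✗; to d=6 gives 54.1 − 1.5×6 = 45.1 → profitable ✗.
3 of the 6 constraints hold; not an equilibrium.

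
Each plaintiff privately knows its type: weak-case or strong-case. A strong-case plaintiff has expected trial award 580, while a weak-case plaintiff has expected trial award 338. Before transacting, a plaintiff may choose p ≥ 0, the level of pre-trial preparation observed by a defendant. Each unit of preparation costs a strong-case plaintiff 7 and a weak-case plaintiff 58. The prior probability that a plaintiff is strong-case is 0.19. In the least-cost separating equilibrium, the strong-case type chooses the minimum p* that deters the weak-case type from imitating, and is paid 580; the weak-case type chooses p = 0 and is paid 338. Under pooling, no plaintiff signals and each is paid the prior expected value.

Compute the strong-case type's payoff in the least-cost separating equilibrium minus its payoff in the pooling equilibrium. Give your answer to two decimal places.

166.81

Least-cost separating signal: p* solves 338 = 580 − 58·p*, so p* = (580 − 338)/58 ≈ 4.1724.
Strong-case type's separating payoff: 580 − 7 × p* = 580 − 7 × (580 − 338)/58 = 580 − 1694/58 ≈ 550.7931.
Pooling payoff: 0.19 × 580 + 0.81 × 338 = 383.98.
Difference: 550.7931 − 383.98 = 166.8131, i.e. 166.81 to two decimal places.
The strong-case type prefers to separate.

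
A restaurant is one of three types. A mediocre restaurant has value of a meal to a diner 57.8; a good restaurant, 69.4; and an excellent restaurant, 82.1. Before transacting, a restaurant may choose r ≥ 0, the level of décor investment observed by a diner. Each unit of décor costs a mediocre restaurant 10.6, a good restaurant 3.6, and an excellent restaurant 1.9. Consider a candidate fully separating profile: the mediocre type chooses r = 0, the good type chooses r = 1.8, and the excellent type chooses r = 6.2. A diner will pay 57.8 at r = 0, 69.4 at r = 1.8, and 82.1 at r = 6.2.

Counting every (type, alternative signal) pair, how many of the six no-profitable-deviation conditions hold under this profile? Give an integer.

Good (own payoff 69.4 − 3.6×1.8 = 62.92): to r=0 gives 57.8 → no gain ✓; to r=6.2 gives 82.1 − 3.6×6.2 = 59.78 → no gain ✓.
Mediocre (own payoff 57.8): to r=1.8 gives 69.4 − 10.6×1.8 = 50.32 → no gain ✓; to r=6.2 gives 82.1 − 10.6×6.2 = 16.38 → no gain ✓.
Excellent (own payoff 82.1 − 1.9×6.2 = 70.32): to r=0 gives 57.8 → no gain ✓; to r=1.8 gives 69.4 − 1.9×1.8 = 65.98 → no gain ✓.
6 of the 6 constraints hold; this profile is a separating equilibrium.

6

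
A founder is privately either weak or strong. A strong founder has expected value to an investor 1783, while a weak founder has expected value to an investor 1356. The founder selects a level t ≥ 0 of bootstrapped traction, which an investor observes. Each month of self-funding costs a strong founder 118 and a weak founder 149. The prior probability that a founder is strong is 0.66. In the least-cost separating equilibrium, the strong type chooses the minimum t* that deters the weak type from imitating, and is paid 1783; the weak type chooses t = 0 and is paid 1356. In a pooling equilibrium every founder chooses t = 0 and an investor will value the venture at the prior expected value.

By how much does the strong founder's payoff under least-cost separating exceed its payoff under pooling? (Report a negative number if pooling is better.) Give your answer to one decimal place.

Least-cost separating signal: t* solves 1356 = 1783 − 149·t*, so t* = (1783 − 1356)/149 ≈ 2.8658.
Strong type's separating payoff: 1783 − 118 × t* = 1783 − 118 × (1783 − 1356)/149 = 1783 − 50386/149 ≈ 1444.839.
Pooling payoff: 0.66 × 1783 + 0.34 × 1356 = 1637.82.
Difference: 1444.839 − 1637.82 = -192.981, i.e. -193.0 to one decimal place.
The strong type would prefer the pooling outcome.

-193.0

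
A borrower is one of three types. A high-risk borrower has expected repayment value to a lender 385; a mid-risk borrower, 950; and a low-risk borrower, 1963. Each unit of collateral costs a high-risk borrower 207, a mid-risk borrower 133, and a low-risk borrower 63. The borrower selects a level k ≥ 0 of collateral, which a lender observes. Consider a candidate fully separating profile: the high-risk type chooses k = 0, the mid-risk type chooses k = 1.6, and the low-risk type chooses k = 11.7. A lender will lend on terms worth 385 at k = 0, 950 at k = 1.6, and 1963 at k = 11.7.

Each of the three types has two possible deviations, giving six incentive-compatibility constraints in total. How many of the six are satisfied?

High-risk (own payoff 385): to k=1.6 gives 950 − 207×1.6 = 618.8 → profitable ✗; to k=11.7 gives 1963 − 207×11.7 = -458.9 → no gain ✓.
Low-risk (own payoff 1963 − 63×11.7 = 1225.9): to k=0 gives 385 → no gain ✓; to k=1.6 gives 950 − 63×1.6 = 849.2 → no gain ✓.
Mid-risk (own payoff 950 − 133×1.6 = 737.2): to k=0 gives 385 → no gain ✓; to k=11.7 gives 1963 − 133×11.7 = 406.9 → no gain ✓.
5 of the 6 constraints hold; not an equilibrium.

5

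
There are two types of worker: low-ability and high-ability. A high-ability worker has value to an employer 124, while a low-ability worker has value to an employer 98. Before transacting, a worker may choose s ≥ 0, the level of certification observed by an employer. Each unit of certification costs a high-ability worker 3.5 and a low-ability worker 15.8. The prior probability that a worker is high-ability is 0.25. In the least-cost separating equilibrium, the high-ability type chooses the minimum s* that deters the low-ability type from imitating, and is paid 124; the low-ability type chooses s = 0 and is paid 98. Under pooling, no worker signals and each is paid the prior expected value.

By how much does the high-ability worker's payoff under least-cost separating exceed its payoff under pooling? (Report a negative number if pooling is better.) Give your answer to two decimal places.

Least-cost separating signal: s* solves 98 = 124 − 15.8·s*, so s* = (124 − 98)/15.8 ≈ 1.6456.
High-ability type's separating payoff: 124 − 3.5 × s* = 124 − 3.5 × (124 − 98)/15.8 = 124 − 91/15.8 ≈ 118.2405.
Pooling payoff: 0.25 × 124 + 0.75 × 98 = 104.5.
Difference: 118.2405 − 104.5 = 13.7405, i.e. 13.74 to two decimal places.
The high-ability type prefers to separate.

13.74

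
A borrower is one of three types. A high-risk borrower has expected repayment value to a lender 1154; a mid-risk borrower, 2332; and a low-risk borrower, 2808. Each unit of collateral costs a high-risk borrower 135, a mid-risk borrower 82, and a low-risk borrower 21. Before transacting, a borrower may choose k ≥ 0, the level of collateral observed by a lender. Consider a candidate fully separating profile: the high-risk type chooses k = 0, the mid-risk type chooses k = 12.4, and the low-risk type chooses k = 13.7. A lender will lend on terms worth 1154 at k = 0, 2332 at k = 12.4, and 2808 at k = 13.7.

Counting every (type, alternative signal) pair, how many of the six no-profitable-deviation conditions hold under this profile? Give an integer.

5

Low-risk (own payoff 2808 − 21×13.7 = 2520.3): to k=0 gives 1154 → no gain ✓; to k=12.4 gives 2332 − 21×12.4 = 2071.6 → no gain ✓.
High-risk (own payoff 1154): to k=12.4 gives 2332 − 135×12.4 = 658 → no gain ✓; to k=13.7 gives 2808 − 135×13.7 = 958.5 → no gain ✓.
Mid-risk (own payoff 2332 − 82×12.4 = 1315.2): to k=0 gives 1154 → no gain ✓; to k=13.7 gives 2808 − 82×13.7 = 1684.6 → profitable ✗.
5 of the 6 constraints hold; not an equilibrium.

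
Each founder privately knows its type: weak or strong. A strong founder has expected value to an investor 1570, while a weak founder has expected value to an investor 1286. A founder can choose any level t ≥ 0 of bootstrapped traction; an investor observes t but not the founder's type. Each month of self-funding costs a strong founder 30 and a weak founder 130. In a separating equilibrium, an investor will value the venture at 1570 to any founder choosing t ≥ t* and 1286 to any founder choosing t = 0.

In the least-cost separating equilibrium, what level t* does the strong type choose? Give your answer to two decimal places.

A weak founder choosing t = 0 receives 1286.
Imitating at t* instead would pay 1570 at cost 130·t*, netting 1570 − 130·t*.
Indifference: 1286 = 1570 − 130·t*, so t* = (1570 − 1286) / 130 ≈ 2.18.
This is the weak type's binding incentive-compatibility constraint; any t ≥ 2.18 sustains separation on that side.

2.18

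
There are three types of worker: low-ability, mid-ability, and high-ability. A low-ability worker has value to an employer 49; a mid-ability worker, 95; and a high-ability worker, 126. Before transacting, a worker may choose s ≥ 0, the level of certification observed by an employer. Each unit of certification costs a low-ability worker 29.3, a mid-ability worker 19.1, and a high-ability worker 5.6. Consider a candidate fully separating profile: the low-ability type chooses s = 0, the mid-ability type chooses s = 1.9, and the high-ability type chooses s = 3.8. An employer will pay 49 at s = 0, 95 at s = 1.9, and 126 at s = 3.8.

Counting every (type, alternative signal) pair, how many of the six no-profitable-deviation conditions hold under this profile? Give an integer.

Low-ability (own payoff 49): to s=1.9 gives 95 − 29.3×1.9 = 39.33 → no gain ✓; to s=3.8 gives 126 − 29.3×3.8 = 14.66 → no gain ✓.
High-ability (own payoff 126 − 5.6×3.8 = 104.72): to s=0 gives 49 → no gain ✓; to s=1.9 gives 95 − 5.6×1.9 = 84.36 → no gain ✓.
Mid-ability (own payoff 95 − 19.1×1.9 = 58.71): to s=0 gives 49 → no gain ✓; to s=3.8 gives 126 − 19.1×3.8 = 53.42 → no gain ✓.
6 of the 6 constraints hold; this profile is a separating equilibrium.

6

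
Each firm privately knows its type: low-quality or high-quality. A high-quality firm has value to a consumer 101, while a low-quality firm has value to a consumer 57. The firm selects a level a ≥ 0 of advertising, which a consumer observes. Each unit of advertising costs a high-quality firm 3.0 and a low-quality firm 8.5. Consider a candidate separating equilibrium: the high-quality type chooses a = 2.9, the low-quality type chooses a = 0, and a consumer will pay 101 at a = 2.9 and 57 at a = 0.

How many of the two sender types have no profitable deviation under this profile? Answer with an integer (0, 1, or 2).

1

Low-quality type: stay at 0 → 57; mimic → 101 − 8.5 × 2.9 = 76.35. IC fails (57 < 76.35).
High-quality type: signal → 101 − 3.0 × 2.9 = 92.3; deviate to 0 → 57. IC holds (92.3 ≥ 57).
1 of 2 constraints hold, so this profile is not an equilibrium.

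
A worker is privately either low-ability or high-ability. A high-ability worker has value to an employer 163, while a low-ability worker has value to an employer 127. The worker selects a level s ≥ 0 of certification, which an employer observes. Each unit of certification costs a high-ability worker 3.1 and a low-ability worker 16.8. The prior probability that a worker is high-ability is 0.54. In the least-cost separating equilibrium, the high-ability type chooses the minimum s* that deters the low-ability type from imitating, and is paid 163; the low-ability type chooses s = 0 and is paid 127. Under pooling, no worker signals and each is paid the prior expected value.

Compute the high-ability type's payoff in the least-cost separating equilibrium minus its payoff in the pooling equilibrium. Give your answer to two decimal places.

9.92

Least-cost separating signal: s* solves 127 = 163 − 16.8·s*, so s* = (163 − 127)/16.8 ≈ 2.1429.
High-ability type's separating payoff: 163 − 3.1 × s* = 163 − 3.1 × (163 − 127)/16.8 = 163 − 111.6/16.8 ≈ 156.3571.
Pooling payoff: 0.54 × 163 + 0.46 × 127 = 146.44.
Difference: 156.3571 − 146.44 = 9.9171, i.e. 9.92 to two decimal places.
The high-ability type prefers to separate.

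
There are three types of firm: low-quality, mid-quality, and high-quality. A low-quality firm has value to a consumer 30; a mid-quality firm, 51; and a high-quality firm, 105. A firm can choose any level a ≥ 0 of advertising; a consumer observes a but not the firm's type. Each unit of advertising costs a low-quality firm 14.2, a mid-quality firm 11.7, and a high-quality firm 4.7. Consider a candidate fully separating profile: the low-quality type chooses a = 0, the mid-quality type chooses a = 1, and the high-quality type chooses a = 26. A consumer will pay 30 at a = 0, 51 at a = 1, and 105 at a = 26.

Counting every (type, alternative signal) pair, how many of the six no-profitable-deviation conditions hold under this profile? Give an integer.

3

Mid-quality (own payoff 51 − 11.7×1 = 39.3): to a=0 gives 30 → no gain ✓; to a=26 gives 105 − 11.7×26 = -199.2 → no gain ✓.
Low-quality (own payoff 30): to a=1 gives 51 − 14.2×1 = 36.8 → profitable ✗; to a=26 gives 105 − 14.2×26 = -264.2 → no gain ✓.
High-quality (own payoff 105 − 4.7×26 = -17.2): to a=0 gives 30 → profitable ✗; to a=1 gives 51 − 4.7×1 = 46.3 → profitable ✗.
3 of the 6 constraints hold; not an equilibrium.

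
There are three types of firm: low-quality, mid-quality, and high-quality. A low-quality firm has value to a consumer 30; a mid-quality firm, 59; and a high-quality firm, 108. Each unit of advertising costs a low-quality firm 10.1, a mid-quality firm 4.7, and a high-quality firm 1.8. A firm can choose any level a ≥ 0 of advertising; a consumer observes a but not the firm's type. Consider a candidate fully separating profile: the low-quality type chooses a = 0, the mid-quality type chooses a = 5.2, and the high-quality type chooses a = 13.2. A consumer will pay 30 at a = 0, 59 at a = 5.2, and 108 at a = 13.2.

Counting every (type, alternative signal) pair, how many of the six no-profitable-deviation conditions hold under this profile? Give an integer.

Low-quality (own payoff 30): to a=5.2 gives 59 − 10.1×5.2 = 6.48 → no gain ✓; to a=13.2 gives 108 − 10.1×13.2 = -25.32 → no gain ✓.
Mid-quality (own payoff 59 − 4.7×5.2 = 34.56): to a=0 gives 30 → no gain ✓; to a=13.2 gives 108 − 4.7×13.2 = 45.96 → profitable ✗.
High-quality (own payoff 108 − 1.8×13.2 = 84.24): to a=0 gives 30 → no gain ✓; to a=5.2 gives 59 − 1.8×5.2 = 49.64 → no gain ✓.
5 of the 6 constraints hold; not an equilibrium.

5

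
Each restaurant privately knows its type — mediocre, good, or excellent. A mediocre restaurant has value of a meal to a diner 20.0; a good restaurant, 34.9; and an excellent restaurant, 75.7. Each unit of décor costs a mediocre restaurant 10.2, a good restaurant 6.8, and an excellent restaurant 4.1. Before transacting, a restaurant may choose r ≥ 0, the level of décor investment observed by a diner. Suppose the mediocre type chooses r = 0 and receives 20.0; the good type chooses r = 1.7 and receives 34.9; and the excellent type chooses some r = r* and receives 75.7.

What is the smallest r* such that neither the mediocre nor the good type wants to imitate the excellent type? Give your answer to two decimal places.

Good type (on-path payoff 34.9 − 6.8×1.7 = 23.34) won't mimic when 23.34 ≥ 75.7 − 6.8·r*, i.e. r* ≥ 7.70.
Mediocre type (on-path payoff 20.0) won't mimic when 20.0 ≥ 75.7 − 10.2·r*, i.e. r* ≥ 5.46.
Both must hold, so r* = max(5.46, 7.70) = 7.70. The good type's constraint binds.

7.70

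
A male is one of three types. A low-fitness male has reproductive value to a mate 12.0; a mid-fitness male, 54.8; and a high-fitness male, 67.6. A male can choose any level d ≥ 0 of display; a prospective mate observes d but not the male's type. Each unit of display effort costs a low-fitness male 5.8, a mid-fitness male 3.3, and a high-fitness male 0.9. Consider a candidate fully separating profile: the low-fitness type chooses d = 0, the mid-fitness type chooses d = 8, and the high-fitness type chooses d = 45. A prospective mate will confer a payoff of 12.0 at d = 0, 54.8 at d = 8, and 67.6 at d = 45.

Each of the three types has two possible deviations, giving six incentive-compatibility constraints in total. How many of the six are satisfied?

Low-fitness (own payoff 12.0): to d=8 gives 54.8 − 5.8×8 = 8.4 → no gain ✓; to d=45 gives 67.6 − 5.8×45 = -193.4 → no gain ✓.
Mid-fitness (own payoff 54.8 − 3.3×8 = 28.4): to d=0 gives 12.0 → no gain ✓; to d=45 gives 67.6 − 3.3×45 = -80.9 → no gain ✓.
High-fitness (own payoff 67.6 − 0.9×45 = 27.1): to d=0 gives 12.0 → no gain ✓; to d=8 gives 54.8 − 0.9×8 = 47.6 → profitable ✗.
5 of the 6 constraints hold; not an equilibrium.

5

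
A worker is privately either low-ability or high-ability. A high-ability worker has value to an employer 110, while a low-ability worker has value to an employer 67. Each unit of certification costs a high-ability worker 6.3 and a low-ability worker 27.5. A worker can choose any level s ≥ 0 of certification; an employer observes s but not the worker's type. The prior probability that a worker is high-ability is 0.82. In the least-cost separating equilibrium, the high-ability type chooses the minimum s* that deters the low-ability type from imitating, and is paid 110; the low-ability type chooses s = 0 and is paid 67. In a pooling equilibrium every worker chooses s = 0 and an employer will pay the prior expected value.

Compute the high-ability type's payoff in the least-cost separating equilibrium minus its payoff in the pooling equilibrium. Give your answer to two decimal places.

-2.11

Least-cost separating signal: s* solves 67 = 110 − 27.5·s*, so s* = (110 − 67)/27.5 ≈ 1.5636.
High-ability type's separating payoff: 110 − 6.3 × s* = 110 − 6.3 × (110 − 67)/27.5 = 110 − 270.9/27.5 ≈ 100.1491.
Pooling payoff: 0.82 × 110 + 0.18 × 67 = 102.26.
Difference: 100.1491 − 102.26 = -2.1109, i.e. -2.11 to two decimal places.
The high-ability type would prefer the pooling outcome.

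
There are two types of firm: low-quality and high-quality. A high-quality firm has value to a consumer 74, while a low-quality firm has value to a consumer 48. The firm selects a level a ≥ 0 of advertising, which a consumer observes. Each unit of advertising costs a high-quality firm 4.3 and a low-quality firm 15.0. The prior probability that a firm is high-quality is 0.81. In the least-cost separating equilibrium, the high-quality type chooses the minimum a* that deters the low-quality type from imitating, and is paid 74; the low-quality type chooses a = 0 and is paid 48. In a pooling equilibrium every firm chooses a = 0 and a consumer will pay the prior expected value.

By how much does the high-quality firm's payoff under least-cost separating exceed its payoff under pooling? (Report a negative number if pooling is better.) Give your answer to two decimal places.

Least-cost separating signal: a* solves 48 = 74 − 15.0·a*, so a* = (74 − 48)/15.0 ≈ 1.7333.
High-quality type's separating payoff: 74 − 4.3 × a* = 74 − 4.3 × (74 − 48)/15.0 = 74 − 111.8/15.0 ≈ 66.5467.
Pooling payoff: 0.81 × 74 + 0.19 × 48 = 69.06.
Difference: 66.5467 − 69.06 = -2.5133, i.e. -2.51 to two decimal places.
The high-quality type would prefer the pooling outcome.

-2.51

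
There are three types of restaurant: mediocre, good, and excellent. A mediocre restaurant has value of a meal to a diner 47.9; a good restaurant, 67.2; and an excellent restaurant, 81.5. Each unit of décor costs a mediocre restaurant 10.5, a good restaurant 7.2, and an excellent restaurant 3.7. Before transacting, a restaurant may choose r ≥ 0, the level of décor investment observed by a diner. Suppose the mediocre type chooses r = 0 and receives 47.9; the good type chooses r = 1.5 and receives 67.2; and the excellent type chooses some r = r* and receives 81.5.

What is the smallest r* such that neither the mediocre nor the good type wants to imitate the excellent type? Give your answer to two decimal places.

Mediocre type (on-path payoff 47.9) won't mimic when 47.9 ≥ 81.5 − 10.5·r*, i.e. r* ≥ 3.20.
Good type (on-path payoff 67.2 − 7.2×1.5 = 56.4) won't mimic when 56.4 ≥ 81.5 − 7.2·r*, i.e. r* ≥ 3.49.
Both must hold, so r* = max(3.20, 3.49) = 3.49. The good type's constraint binds.

3.49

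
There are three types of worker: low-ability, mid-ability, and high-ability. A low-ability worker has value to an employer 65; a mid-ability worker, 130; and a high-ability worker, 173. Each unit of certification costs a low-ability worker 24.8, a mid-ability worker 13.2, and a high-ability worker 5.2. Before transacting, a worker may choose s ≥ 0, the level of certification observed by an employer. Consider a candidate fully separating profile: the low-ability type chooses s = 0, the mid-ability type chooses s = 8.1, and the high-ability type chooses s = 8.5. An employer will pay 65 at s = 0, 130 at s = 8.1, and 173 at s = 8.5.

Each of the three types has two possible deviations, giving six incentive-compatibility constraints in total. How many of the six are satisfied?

4

Mid-ability (own payoff 130 − 13.2×8.1 = 23.08): to s=0 gives 65 → profitable ✗; to s=8.5 gives 173 − 13.2×8.5 = 60.8 → profitable ✗.
High-ability (own payoff 173 − 5.2×8.5 = 128.8): to s=0 gives 65 → no gain ✓; to s=8.1 gives 130 − 5.2×8.1 = 87.88 → no gain ✓.
Low-ability (own payoff 65): to s=8.1 gives 130 − 24.8×8.1 = -70.88 → no gain ✓; to s=8.5 gives 173 − 24.8×8.5 = -37.8 → no gain ✓.
4 of the 6 constraints hold; not an equilibrium.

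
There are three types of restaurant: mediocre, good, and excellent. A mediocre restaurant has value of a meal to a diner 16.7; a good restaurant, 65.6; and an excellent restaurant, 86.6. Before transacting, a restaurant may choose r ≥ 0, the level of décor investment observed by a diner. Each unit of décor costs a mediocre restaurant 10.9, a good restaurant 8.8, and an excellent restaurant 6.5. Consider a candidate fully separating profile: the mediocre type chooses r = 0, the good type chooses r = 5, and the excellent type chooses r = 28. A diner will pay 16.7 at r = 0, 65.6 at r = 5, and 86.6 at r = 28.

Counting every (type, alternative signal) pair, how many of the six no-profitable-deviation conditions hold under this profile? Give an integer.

4

Good (own payoff 65.6 − 8.8×5 = 21.6): to r=0 gives 16.7 → no gain ✓; to r=28 gives 86.6 − 8.8×28 = -159.8 → no gain ✓.
Mediocre (own payoff 16.7): to r=5 gives 65.6 − 10.9×5 = 11.1 → no gain ✓; to r=28 gives 86.6 − 10.9×28 = -218.6 → no gain ✓.
Excellent (own payoff 86.6 − 6.5×28 = -95.4): to r=0 gives 16.7 → profitable ✗; to r=5 gives 65.6 − 6.5×5 = 33.1 → profitable ✗.
4 of the 6 constraints hold; not an equilibrium.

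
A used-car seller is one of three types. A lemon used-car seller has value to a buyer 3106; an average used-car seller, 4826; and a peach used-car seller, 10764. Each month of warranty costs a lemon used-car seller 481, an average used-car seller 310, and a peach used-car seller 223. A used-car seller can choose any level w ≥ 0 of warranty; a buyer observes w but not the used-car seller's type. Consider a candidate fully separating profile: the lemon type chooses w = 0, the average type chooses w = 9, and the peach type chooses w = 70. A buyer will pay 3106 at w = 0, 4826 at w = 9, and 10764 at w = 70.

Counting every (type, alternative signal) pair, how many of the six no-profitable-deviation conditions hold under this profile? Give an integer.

Peach (own payoff 10764 − 223×70 = -4846): to w=0 gives 3106 → profitable ✗; to w=9 gives 4826 − 223×9 = 2819 → profitable ✗.
Lemon (own payoff 3106): to w=9 gives 4826 − 481×9 = 497 → no gain ✓; to w=70 gives 10764 − 481×70 = -22906 → no gain ✓.
Average (own payoff 4826 − 310×9 = 2036): to w=0 gives 3106 → profitable ✗; to w=70 gives 10764 − 310×70 = -10936 → no gain ✓.
3 of the 6 constraints hold; not an equilibrium.

3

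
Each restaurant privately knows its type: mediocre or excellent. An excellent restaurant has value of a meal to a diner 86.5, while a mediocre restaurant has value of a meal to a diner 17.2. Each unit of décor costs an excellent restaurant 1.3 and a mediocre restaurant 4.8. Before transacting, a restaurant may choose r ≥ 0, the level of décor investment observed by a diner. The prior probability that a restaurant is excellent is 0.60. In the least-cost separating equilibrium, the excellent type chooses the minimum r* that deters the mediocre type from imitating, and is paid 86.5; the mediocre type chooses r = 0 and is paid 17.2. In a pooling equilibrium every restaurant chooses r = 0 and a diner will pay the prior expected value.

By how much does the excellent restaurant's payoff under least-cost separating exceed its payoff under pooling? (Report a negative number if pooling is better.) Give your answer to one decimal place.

9.0

Least-cost separating signal: r* solves 17.2 = 86.5 − 4.8·r*, so r* = (86.5 − 17.2)/4.8 = 14.4375.
Excellent type's separating payoff: 86.5 − 1.3 × r* = 86.5 − 1.3 × (86.5 − 17.2)/4.8 = 86.5 − 90.09/4.8 ≈ 67.731.
Pooling payoff: 0.60 × 86.5 + 0.40 × 17.2 = 58.78.
Difference: 67.731 − 58.78 = 8.951, i.e. 9.0 to one decimal place.
The excellent type prefers to separate.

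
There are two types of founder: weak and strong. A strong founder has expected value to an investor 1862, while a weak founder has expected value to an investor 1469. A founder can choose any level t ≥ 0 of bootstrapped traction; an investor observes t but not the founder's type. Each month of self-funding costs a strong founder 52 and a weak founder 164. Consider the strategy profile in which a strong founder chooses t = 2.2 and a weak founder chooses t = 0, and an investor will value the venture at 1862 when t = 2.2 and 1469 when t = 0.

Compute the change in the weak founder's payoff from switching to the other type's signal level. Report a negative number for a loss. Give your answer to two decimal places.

32.20

Playing t = 0 the weak founder receives 1469.
Deviating to t = 2.2 brings payment 1862 at cost 164 × 2.2 = 360.8, netting 1501.2.
Gain from deviating: 1501.2 − 1469 = 32.20.
The gain is positive, so the weak type's incentive-compatibility constraint is violated — this profile is not a separating equilibrium.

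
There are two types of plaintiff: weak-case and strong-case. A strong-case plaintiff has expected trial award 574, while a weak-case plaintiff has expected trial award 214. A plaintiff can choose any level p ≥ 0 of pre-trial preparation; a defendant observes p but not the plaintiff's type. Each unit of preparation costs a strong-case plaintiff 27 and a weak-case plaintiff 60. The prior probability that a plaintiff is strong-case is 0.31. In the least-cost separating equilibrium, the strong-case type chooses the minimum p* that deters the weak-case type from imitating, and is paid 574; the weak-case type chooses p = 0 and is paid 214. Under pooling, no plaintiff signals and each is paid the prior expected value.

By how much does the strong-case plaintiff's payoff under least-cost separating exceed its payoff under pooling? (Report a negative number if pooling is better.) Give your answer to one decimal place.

86.4

Least-cost separating signal: p* solves 214 = 574 − 60·p*, so p* = (574 − 214)/60 = 6.
Strong-case type's separating payoff: 574 − 27 × p* = 574 − 27 × (574 − 214)/60 = 574 − 9720/60 = 412.
Pooling payoff: 0.31 × 574 + 0.69 × 214 = 325.6.
Difference: 412 − 325.6 = 86.4.
The strong-case type prefers to separate.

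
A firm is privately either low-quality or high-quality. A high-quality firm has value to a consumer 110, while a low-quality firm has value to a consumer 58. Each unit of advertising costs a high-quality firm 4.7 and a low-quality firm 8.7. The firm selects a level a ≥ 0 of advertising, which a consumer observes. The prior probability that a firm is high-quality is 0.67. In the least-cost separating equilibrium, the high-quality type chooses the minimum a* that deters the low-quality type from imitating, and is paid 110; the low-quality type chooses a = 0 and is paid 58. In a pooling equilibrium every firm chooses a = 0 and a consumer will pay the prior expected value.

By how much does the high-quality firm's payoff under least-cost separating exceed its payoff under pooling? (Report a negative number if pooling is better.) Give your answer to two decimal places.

Least-cost separating signal: a* solves 58 = 110 − 8.7·a*, so a* = (110 − 58)/8.7 ≈ 5.9770.
High-quality type's separating payoff: 110 − 4.7 × a* = 110 − 4.7 × (110 − 58)/8.7 = 110 − 244.4/8.7 ≈ 81.9080.
Pooling payoff: 0.67 × 110 + 0.33 × 58 = 92.84.
Difference: 81.9080 − 92.84 = -10.932, i.e. -10.93 to two decimal places.
The high-quality type would prefer the pooling outcome.

-10.93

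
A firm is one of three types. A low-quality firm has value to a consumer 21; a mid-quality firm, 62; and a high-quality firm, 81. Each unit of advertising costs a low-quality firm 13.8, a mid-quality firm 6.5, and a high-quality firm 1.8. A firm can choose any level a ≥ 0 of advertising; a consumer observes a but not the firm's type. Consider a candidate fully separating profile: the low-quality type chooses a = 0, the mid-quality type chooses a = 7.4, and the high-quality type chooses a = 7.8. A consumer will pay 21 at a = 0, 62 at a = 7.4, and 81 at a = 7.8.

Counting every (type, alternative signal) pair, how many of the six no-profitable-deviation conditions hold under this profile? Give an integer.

4

Low-quality (own payoff 21): to a=7.4 gives 62 − 13.8×7.4 = -40.12 → no gain ✓; to a=7.8 gives 81 − 13.8×7.8 = -26.64 → no gain ✓.
High-quality (own payoff 81 − 1.8×7.8 = 66.96): to a=0 gives 21 → no gain ✓; to a=7.4 gives 62 − 1.8×7.4 = 48.68 → no gain ✓.
Mid-quality (own payoff 62 − 6.5×7.4 = 13.9): to a=0 gives 21 → profitable ✗; to a=7.8 gives 81 − 6.5×7.8 = 30.3 → profitable ✗.
4 of the 6 constraints hold; not an equilibrium.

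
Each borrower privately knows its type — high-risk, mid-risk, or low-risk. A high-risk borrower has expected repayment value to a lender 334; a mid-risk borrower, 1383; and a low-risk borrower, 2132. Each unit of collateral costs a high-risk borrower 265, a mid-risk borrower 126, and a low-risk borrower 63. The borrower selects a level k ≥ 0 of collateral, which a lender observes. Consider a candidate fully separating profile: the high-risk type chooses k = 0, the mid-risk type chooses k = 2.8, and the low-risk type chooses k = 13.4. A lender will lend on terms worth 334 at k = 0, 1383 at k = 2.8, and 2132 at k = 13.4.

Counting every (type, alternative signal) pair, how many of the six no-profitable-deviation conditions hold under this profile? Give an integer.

Low-risk (own payoff 2132 − 63×13.4 = 1287.8): to k=0 gives 334 → no gain ✓; to k=2.8 gives 1383 − 63×2.8 = 1206.6 → no gain ✓.
Mid-risk (own payoff 1383 − 126×2.8 = 1030.2): to k=0 gives 334 → no gain ✓; to k=13.4 gives 2132 − 126×13.4 = 443.6 → no gain ✓.
High-risk (own payoff 334): to k=2.8 gives 1383 − 265×2.8 = 641 → profitable ✗; to k=13.4 gives 2132 − 265×13.4 = -1419 → no gain ✓.
5 of the 6 constraints hold; not an equilibrium.

5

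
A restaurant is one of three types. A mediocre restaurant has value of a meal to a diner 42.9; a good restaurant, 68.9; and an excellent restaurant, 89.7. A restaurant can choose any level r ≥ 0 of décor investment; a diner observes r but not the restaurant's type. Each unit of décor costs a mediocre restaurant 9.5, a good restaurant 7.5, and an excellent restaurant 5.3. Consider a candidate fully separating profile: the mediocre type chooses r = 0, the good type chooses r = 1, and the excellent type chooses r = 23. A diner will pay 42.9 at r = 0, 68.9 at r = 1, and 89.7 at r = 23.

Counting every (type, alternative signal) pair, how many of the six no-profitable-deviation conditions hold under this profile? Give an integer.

3

Good (own payoff 68.9 − 7.5×1 = 61.4): to r=0 gives 42.9 → no gain ✓; to r=23 gives 89.7 − 7.5×23 = -82.8 → no gain ✓.
Excellent (own payoff 89.7 − 5.3×23 = -32.2): to r=0 gives 42.9 → profitable ✗; to r=1 gives 68.9 − 5.3×1 = 63.6 → profitable ✗.
Mediocre (own payoff 42.9): to r=1 gives 68.9 − 9.5×1 = 59.4 → profitable ✗; to r=23 gives 89.7 − 9.5×23 = -128.8 → no gain ✓.
3 of the 6 constraints hold; not an equilibrium.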